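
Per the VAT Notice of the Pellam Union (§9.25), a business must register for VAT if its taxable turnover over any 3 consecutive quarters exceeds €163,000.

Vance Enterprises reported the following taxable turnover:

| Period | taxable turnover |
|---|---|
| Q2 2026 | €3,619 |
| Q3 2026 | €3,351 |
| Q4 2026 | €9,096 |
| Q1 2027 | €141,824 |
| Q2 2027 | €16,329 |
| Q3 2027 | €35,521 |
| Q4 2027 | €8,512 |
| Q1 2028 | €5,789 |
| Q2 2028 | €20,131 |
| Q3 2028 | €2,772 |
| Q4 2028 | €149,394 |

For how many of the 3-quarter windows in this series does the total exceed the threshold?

Q2 2026–Q4 2026: €3,619 + €3,351 + €9,096 = €16,066 (under)
Q3 2026–Q1 2027: €3,351 + €9,096 + €141,824 = €154,271 (under)
Q4 2026–Q2 2027: €9,096 + €141,824 + €16,329 = €167,249 (over)
Q1 2027–Q3 2027: €141,824 + €16,329 + €35,521 = €193,674 (over)
Q2 2027–Q4 2027: €16,329 + €35,521 + €8,512 = €60,362 (under)
Q3 2027–Q1 2028: €35,521 + €8,512 + €5,789 = €49,822 (under)
Q4 2027–Q2 2028: €8,512 + €5,789 + €20,131 = €34,432 (under)
Q1 2028–Q3 2028: €5,789 + €20,131 + €2,772 = €28,692 (under)
Q2 2028–Q4 2028: €20,131 + €2,772 + €149,394 = €172,297 (over)
3 windows exceed the threshold.

3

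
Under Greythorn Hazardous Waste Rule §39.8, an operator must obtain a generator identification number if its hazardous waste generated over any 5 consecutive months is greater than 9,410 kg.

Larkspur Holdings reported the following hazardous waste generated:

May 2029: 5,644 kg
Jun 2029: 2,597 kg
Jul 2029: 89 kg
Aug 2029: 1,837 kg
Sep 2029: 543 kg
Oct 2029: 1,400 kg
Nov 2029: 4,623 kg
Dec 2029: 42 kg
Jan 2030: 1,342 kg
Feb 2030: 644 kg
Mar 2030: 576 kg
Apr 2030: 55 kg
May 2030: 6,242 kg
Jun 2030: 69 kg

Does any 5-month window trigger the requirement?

May 2029–Sep 2029: 5,644 kg + 2,597 kg + 89 kg + 1,837 kg + 543 kg = 10,710 kg (over)
Jun 2029–Oct 2029: 2,597 kg + 89 kg + 1,837 kg + 543 kg + 1,400 kg = 6,466 kg (under)
Jul 2029–Nov 2029: 89 kg + 1,837 kg + 543 kg + 1,400 kg + 4,623 kg = 8,492 kg (under)
Aug 2029–Dec 2029: 1,837 kg + 543 kg + 1,400 kg + 4,623 kg + 42 kg = 8,445 kg (under)
Sep 2029–Jan 2030: 543 kg + 1,400 kg + 4,623 kg + 42 kg + 1,342 kg = 7,950 kg (under)
Oct 2029–Feb 2030: 1,400 kg + 4,623 kg + 42 kg + 1,342 kg + 644 kg = 8,051 kg (under)
Nov 2029–Mar 2030: 4,623 kg + 42 kg + 1,342 kg + 644 kg + 576 kg = 7,227 kg (under)
Dec 2029–Apr 2030: 42 kg + 1,342 kg + 644 kg + 576 kg + 55 kg = 2,659 kg (under)
Jan 2030–May 2030: 1,342 kg + 644 kg + 576 kg + 55 kg + 6,242 kg = 8,859 kg (under)
Feb 2030–Jun 2030: 644 kg + 576 kg + 55 kg + 6,242 kg + 69 kg = 7,586 kg (under)
At least one window exceeds 9,410 kg.

Yes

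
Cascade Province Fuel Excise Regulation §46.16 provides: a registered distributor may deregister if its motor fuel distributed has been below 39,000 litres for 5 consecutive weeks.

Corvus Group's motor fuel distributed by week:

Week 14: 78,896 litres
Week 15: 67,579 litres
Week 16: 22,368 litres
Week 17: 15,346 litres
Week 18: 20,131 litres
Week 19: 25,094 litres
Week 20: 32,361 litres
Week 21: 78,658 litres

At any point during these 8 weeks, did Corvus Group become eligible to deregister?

Yes

Weeks below 39,000 litres: Week 16, Week 17, Week 18, Week 19, Week 20.
Longest run of consecutive weeks below the threshold: 5.
5 ≥ 5, so Corvus Group became eligible.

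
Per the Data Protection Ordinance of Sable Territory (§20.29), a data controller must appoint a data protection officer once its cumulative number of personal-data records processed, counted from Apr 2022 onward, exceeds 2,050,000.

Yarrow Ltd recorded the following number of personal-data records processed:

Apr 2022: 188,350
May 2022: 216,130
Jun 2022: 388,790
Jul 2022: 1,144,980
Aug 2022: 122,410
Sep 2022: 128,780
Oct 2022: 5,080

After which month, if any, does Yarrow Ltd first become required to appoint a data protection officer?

Through Apr 2022: 188,350
Through May 2022: 404,480
Through Jun 2022: 793,270
Through Jul 2022: 1,938,250
Through Aug 2022: 2,060,660 ← exceeds threshold

Aug 2022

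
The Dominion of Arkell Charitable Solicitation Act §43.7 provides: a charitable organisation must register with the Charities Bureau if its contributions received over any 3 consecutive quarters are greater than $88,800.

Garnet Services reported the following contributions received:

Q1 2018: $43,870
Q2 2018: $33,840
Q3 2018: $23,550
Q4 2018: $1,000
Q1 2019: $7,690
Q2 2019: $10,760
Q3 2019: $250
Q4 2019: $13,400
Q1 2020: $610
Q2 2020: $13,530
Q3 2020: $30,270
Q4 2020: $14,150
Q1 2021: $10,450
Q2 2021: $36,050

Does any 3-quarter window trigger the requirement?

Q1 2018–Q3 2018: $43,870 + $33,840 + $23,550 = $101,260 (over)
Q2 2018–Q4 2018: $33,840 + $23,550 + $1,000 = $58,390 (under)
Q3 2018–Q1 2019: $23,550 + $1,000 + $7,690 = $32,240 (under)
Q4 2018–Q2 2019: $1,000 + $7,690 + $10,760 = $19,450 (under)
Q1 2019–Q3 2019: $7,690 + $10,760 + $250 = $18,700 (under)
Q2 2019–Q4 2019: $10,760 + $250 + $13,400 = $24,410 (under)
Q3 2019–Q1 2020: $250 + $13,400 + $610 = $14,260 (under)
Q4 2019–Q2 2020: $13,400 + $610 + $13,530 = $27,540 (under)
Q1 2020–Q3 2020: $610 + $13,530 + $30,270 = $44,410 (under)
Q2 2020–Q4 2020: $13,530 + $30,270 + $14,150 = $57,950 (under)
Q3 2020–Q1 2021: $30,270 + $14,150 + $10,450 = $54,870 (under)
Q4 2020–Q2 2021: $14,150 + $10,450 + $36,050 = $60,650 (under)
At least one window exceeds $88,800.

Yes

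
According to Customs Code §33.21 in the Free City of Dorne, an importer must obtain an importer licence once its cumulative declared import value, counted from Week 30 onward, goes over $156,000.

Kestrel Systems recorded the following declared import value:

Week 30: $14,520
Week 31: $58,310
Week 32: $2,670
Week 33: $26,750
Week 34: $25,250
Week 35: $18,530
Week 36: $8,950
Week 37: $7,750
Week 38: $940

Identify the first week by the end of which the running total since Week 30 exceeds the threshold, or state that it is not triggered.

Week 37

Through Week 30: $14,520
Through Week 31: $72,830
Through Week 32: $75,500
Through Week 33: $102,250
Through Week 34: $127,500
Through Week 35: $146,030
Through Week 36: $154,980
Through Week 37: $162,730 ← exceeds threshold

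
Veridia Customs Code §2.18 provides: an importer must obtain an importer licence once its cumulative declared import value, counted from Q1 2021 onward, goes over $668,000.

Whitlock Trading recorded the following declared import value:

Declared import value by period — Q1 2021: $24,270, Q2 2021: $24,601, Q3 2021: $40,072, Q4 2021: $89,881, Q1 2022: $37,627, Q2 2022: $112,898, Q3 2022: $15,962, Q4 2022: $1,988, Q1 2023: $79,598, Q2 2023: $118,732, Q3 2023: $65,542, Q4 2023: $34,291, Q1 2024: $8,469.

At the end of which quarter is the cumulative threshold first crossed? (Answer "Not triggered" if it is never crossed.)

Not triggered

Through Q1 2021: $24,270
Through Q2 2021: $48,871
Through Q3 2021: $88,943
Through Q4 2021: $178,824
Through Q1 2022: $216,451
Through Q2 2022: $329,349
Through Q3 2022: $345,311
Through Q4 2022: $347,299
Through Q1 2023: $426,897
Through Q2 2023: $545,629
Through Q3 2023: $611,171
Through Q4 2023: $645,462
Through Q1 2024: $653,931
Final cumulative total $653,931 ≤ $668,000; the threshold is never exceeded.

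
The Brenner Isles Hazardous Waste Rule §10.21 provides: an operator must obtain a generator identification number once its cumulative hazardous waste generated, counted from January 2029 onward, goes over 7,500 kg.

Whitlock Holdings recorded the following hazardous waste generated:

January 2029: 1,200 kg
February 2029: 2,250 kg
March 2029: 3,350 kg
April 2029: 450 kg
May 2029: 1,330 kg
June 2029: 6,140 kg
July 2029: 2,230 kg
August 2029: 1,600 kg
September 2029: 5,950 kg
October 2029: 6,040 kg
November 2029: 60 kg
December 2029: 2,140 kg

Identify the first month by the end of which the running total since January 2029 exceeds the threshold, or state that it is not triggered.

Through January 2029: 1,200 kg
Through February 2029: 3,450 kg
Through March 2029: 6,800 kg
Through April 2029: 7,250 kg
Through May 2029: 8,580 kg ← exceeds threshold

May 2029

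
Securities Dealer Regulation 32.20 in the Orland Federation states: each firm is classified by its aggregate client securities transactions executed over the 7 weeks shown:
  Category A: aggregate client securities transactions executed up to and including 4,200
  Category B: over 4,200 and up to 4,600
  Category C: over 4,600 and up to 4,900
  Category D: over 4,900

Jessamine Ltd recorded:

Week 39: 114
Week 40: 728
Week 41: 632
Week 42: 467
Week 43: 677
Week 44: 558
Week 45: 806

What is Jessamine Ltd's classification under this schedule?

Aggregate client securities transactions executed: 114 + 728 + 632 + 467 + 677 + 558 + 806 = 3,982.
3,982 ≤ 4,200, so Category A applies.

Category A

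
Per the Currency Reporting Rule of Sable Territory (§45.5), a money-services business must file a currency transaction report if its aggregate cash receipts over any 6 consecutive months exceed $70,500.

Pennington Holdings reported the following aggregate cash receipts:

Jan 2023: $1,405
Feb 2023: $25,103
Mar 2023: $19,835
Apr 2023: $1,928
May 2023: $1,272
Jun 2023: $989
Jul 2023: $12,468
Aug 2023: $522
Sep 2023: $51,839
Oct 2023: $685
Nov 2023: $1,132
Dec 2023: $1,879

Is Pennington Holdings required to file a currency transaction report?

Jan 2023–Jun 2023: $1,405 + $25,103 + $19,835 + $1,928 + $1,272 + $989 = $50,532 (under)
Feb 2023–Jul 2023: $25,103 + $19,835 + $1,928 + $1,272 + $989 + $12,468 = $61,595 (under)
Mar 2023–Aug 2023: $19,835 + $1,928 + $1,272 + $989 + $12,468 + $522 = $37,014 (under)
Apr 2023–Sep 2023: $1,928 + $1,272 + $989 + $12,468 + $522 + $51,839 = $69,018 (under)
May 2023–Oct 2023: $1,272 + $989 + $12,468 + $522 + $51,839 + $685 = $67,775 (under)
Jun 2023–Nov 2023: $989 + $12,468 + $522 + $51,839 + $685 + $1,132 = $67,635 (under)
Jul 2023–Dec 2023: $12,468 + $522 + $51,839 + $685 + $1,132 + $1,879 = $68,525 (under)
No window exceeds $70,500.

No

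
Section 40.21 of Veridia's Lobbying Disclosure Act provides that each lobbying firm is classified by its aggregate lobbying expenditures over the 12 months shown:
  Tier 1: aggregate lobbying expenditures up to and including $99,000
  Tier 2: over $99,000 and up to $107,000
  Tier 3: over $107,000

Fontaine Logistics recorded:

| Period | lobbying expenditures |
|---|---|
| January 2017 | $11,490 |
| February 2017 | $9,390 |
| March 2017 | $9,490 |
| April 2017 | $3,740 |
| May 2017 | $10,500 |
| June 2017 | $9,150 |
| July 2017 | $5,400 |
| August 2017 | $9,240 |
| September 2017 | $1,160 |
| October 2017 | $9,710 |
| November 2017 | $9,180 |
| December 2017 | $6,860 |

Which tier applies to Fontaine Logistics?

Aggregate lobbying expenditures: $11,490 + $9,390 + $9,490 + $3,740 + $10,500 + $9,150 + $5,400 + $9,240 + $1,160 + $9,710 + $9,180 + $6,860 = $95,310.
$95,310 ≤ $99,000, so Tier 1 applies.

Tier 1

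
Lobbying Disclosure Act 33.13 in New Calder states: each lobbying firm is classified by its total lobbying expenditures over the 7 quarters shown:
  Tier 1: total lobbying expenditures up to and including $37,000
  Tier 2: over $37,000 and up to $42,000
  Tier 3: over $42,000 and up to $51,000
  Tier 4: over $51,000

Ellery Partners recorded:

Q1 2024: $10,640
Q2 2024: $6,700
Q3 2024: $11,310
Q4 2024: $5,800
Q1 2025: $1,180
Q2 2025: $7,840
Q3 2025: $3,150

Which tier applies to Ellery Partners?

Tier 3

Total lobbying expenditures: $10,640 + $6,700 + $11,310 + $5,800 + $1,180 + $7,840 + $3,150 = $46,620.
$42,000 < $46,620 ≤ $51,000, so Tier 3 applies.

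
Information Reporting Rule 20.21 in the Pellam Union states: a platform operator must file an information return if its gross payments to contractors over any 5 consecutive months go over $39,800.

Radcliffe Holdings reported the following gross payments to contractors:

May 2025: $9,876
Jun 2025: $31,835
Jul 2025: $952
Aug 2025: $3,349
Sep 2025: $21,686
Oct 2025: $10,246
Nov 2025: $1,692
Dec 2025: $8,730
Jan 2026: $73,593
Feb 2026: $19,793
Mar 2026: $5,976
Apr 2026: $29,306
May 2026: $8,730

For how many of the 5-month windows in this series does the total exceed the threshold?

8

May 2025–Sep 2025: $9,876 + $31,835 + $952 + $3,349 + $21,686 = $67,698 (over)
Jun 2025–Oct 2025: $31,835 + $952 + $3,349 + $21,686 + $10,246 = $68,068 (over)
Jul 2025–Nov 2025: $952 + $3,349 + $21,686 + $10,246 + $1,692 = $37,925 (under)
Aug 2025–Dec 2025: $3,349 + $21,686 + $10,246 + $1,692 + $8,730 = $45,703 (over)
Sep 2025–Jan 2026: $21,686 + $10,246 + $1,692 + $8,730 + $73,593 = $115,947 (over)
Oct 2025–Feb 2026: $10,246 + $1,692 + $8,730 + $73,593 + $19,793 = $114,054 (over)
Nov 2025–Mar 2026: $1,692 + $8,730 + $73,593 + $19,793 + $5,976 = $109,784 (over)
Dec 2025–Apr 2026: $8,730 + $73,593 + $19,793 + $5,976 + $29,306 = $137,398 (over)
Jan 2026–May 2026: $73,593 + $19,793 + $5,976 + $29,306 + $8,730 = $137,398 (over)
8 windows exceed the threshold.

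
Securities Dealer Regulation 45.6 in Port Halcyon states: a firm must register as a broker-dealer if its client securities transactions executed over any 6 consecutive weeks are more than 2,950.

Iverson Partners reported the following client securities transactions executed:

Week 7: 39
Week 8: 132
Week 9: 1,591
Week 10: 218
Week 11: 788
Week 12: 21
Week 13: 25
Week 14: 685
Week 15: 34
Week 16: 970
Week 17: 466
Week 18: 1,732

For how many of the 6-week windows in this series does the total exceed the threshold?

2

Week 7–Week 12: 39 + 132 + 1,591 + 218 + 788 + 21 = 2,789 (under)
Week 8–Week 13: 132 + 1,591 + 218 + 788 + 21 + 25 = 2,775 (under)
Week 9–Week 14: 1,591 + 218 + 788 + 21 + 25 + 685 = 3,328 (over)
Week 10–Week 15: 218 + 788 + 21 + 25 + 685 + 34 = 1,771 (under)
Week 11–Week 16: 788 + 21 + 25 + 685 + 34 + 970 = 2,523 (under)
Week 12–Week 17: 21 + 25 + 685 + 34 + 970 + 466 = 2,201 (under)
Week 13–Week 18: 25 + 685 + 34 + 970 + 466 + 1,732 = 3,912 (over)
2 windows exceed the threshold.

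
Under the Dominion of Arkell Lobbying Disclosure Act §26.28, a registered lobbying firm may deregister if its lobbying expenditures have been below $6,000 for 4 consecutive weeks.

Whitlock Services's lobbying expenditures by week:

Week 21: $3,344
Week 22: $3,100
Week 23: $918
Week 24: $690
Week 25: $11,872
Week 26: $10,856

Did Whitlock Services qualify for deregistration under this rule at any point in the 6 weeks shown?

Weeks below $6,000: Week 21, Week 22, Week 23, Week 24.
Longest run of consecutive weeks below the threshold: 4.
4 ≥ 4, so Whitlock Services became eligible.

Yes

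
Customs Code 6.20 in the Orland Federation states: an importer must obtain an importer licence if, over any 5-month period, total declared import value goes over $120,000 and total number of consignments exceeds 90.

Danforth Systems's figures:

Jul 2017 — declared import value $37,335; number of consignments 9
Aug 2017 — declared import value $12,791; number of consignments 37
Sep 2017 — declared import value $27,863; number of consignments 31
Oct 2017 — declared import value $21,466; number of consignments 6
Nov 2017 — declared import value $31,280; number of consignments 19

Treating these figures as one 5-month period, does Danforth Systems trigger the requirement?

Total declared import value: $37,335 + $12,791 + $27,863 + $21,466 + $31,280 = $130,735 (> $120,000).
Total number of consignments: 9 + 37 + 31 + 6 + 19 = 102 (> 90).
The test is 'and': both thresholds are exceeded.

Yes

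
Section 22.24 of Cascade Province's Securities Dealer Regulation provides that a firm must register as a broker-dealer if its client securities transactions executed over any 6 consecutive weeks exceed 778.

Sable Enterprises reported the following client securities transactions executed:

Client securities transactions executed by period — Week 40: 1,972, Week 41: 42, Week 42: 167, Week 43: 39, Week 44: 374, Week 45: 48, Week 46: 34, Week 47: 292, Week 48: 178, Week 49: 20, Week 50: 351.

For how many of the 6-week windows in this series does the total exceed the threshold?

Week 40–Week 45: 1,972 + 42 + 167 + 39 + 374 + 48 = 2,642 (over)
Week 41–Week 46: 42 + 167 + 39 + 374 + 48 + 34 = 704 (under)
Week 42–Week 47: 167 + 39 + 374 + 48 + 34 + 292 = 954 (over)
Week 43–Week 48: 39 + 374 + 48 + 34 + 292 + 178 = 965 (over)
Week 44–Week 49: 374 + 48 + 34 + 292 + 178 + 20 = 946 (over)
Week 45–Week 50: 48 + 34 + 292 + 178 + 20 + 351 = 923 (over)
5 windows exceed the threshold.

5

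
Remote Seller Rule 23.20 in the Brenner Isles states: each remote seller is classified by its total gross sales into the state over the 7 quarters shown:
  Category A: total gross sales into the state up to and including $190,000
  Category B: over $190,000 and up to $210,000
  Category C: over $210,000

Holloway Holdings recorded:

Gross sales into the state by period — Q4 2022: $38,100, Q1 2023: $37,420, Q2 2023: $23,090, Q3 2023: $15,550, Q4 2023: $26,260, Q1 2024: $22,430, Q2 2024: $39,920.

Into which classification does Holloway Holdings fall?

Total gross sales into the state: $38,100 + $37,420 + $23,090 + $15,550 + $26,260 + $22,430 + $39,920 = $202,770.
$190,000 < $202,770 ≤ $210,000, so Category B applies.

Category B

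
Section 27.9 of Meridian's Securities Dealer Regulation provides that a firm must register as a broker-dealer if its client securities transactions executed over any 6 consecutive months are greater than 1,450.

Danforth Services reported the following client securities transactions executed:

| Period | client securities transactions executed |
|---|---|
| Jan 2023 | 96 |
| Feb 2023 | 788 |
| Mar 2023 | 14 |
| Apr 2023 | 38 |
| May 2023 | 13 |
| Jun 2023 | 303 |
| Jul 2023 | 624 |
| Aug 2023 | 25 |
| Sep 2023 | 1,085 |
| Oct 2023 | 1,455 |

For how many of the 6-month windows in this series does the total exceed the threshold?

Jan 2023–Jun 2023: 96 + 788 + 14 + 38 + 13 + 303 = 1,252 (under)
Feb 2023–Jul 2023: 788 + 14 + 38 + 13 + 303 + 624 = 1,780 (over)
Mar 2023–Aug 2023: 14 + 38 + 13 + 303 + 624 + 25 = 1,017 (under)
Apr 2023–Sep 2023: 38 + 13 + 303 + 624 + 25 + 1,085 = 2,088 (over)
May 2023–Oct 2023: 13 + 303 + 624 + 25 + 1,085 + 1,455 = 3,505 (over)
3 windows exceed the threshold.

3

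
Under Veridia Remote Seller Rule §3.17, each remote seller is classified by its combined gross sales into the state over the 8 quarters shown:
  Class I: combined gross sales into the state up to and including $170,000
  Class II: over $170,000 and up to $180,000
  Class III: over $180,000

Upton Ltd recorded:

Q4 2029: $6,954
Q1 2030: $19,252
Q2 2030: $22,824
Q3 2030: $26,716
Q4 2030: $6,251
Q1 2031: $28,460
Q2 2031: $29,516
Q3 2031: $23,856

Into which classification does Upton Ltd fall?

Combined gross sales into the state: $6,954 + $19,252 + $22,824 + $26,716 + $6,251 + $28,460 + $29,516 + $23,856 = $163,829.
$163,829 ≤ $170,000, so Class I applies.

Class I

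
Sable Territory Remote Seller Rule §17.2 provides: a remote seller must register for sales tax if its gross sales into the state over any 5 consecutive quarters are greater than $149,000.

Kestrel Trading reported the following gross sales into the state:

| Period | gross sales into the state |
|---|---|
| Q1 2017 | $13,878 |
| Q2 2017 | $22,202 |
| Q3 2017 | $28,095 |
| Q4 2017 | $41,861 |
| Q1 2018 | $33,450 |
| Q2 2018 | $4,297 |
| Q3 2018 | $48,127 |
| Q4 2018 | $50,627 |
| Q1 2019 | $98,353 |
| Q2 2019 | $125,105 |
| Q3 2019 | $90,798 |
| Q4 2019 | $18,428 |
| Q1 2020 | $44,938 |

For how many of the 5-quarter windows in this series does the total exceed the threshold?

7

Q1 2017–Q1 2018: $13,878 + $22,202 + $28,095 + $41,861 + $33,450 = $139,486 (under)
Q2 2017–Q2 2018: $22,202 + $28,095 + $41,861 + $33,450 + $4,297 = $129,905 (under)
Q3 2017–Q3 2018: $28,095 + $41,861 + $33,450 + $4,297 + $48,127 = $155,830 (over)
Q4 2017–Q4 2018: $41,861 + $33,450 + $4,297 + $48,127 + $50,627 = $178,362 (over)
Q1 2018–Q1 2019: $33,450 + $4,297 + $48,127 + $50,627 + $98,353 = $234,854 (over)
Q2 2018–Q2 2019: $4,297 + $48,127 + $50,627 + $98,353 + $125,105 = $326,509 (over)
Q3 2018–Q3 2019: $48,127 + $50,627 + $98,353 + $125,105 + $90,798 = $413,010 (over)
Q4 2018–Q4 2019: $50,627 + $98,353 + $125,105 + $90,798 + $18,428 = $383,311 (over)
Q1 2019–Q1 2020: $98,353 + $125,105 + $90,798 + $18,428 + $44,938 = $377,622 (over)
7 windows exceed the threshold.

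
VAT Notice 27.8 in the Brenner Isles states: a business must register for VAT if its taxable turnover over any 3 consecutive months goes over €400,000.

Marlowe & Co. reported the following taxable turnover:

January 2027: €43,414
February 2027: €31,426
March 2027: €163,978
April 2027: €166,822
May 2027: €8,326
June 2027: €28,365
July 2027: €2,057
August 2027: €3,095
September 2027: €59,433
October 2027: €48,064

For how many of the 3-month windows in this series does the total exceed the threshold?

0

January 2027–March 2027: €43,414 + €31,426 + €163,978 = €238,818 (under)
February 2027–April 2027: €31,426 + €163,978 + €166,822 = €362,226 (under)
March 2027–May 2027: €163,978 + €166,822 + €8,326 = €339,126 (under)
April 2027–June 2027: €166,822 + €8,326 + €28,365 = €203,513 (under)
May 2027–July 2027: €8,326 + €28,365 + €2,057 = €38,748 (under)
June 2027–August 2027: €28,365 + €2,057 + €3,095 = €33,517 (under)
July 2027–September 2027: €2,057 + €3,095 + €59,433 = €64,585 (under)
August 2027–October 2027: €3,095 + €59,433 + €48,064 = €110,592 (under)
0 windows exceed the threshold.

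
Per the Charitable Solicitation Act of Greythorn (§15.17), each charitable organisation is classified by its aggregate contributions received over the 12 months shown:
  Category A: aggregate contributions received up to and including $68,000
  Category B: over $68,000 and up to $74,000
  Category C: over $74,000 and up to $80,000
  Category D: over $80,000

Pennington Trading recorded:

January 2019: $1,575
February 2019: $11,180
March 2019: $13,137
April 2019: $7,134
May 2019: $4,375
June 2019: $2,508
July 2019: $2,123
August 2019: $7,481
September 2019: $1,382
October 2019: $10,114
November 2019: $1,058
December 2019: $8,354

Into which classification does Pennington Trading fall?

Category B

Aggregate contributions received: $1,575 + $11,180 + $13,137 + $7,134 + $4,375 + $2,508 + $2,123 + $7,481 + $1,382 + $10,114 + $1,058 + $8,354 = $70,421.
$68,000 < $70,421 ≤ $74,000, so Category B applies.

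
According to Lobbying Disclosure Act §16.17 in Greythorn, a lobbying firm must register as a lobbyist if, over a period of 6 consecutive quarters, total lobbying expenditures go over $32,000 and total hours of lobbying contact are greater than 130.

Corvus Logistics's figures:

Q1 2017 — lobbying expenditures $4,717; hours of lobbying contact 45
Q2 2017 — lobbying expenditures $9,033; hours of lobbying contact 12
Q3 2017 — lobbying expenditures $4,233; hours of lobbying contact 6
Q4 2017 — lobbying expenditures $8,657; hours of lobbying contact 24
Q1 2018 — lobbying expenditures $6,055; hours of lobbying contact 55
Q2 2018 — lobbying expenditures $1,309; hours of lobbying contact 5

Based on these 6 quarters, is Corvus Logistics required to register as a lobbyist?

Total lobbying expenditures: $4,717 + $9,033 + $4,233 + $8,657 + $6,055 + $1,309 = $34,004 (> $32,000).
Total hours of lobbying contact: 45 + 12 + 6 + 24 + 55 + 5 = 147 (> 130).
The test is 'and': both thresholds are exceeded.

Yes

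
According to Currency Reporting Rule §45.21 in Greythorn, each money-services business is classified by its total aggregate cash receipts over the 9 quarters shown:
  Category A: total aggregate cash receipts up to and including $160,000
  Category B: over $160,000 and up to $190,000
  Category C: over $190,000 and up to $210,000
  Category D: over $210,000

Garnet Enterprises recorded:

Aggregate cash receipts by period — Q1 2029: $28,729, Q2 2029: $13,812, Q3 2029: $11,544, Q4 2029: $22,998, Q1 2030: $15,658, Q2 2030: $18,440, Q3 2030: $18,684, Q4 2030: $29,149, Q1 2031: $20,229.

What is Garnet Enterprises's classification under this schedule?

Total aggregate cash receipts: $28,729 + $13,812 + $11,544 + $22,998 + $15,658 + $18,440 + $18,684 + $29,149 + $20,229 = $179,243.
$160,000 < $179,243 ≤ $190,000, so Category B applies.

Category B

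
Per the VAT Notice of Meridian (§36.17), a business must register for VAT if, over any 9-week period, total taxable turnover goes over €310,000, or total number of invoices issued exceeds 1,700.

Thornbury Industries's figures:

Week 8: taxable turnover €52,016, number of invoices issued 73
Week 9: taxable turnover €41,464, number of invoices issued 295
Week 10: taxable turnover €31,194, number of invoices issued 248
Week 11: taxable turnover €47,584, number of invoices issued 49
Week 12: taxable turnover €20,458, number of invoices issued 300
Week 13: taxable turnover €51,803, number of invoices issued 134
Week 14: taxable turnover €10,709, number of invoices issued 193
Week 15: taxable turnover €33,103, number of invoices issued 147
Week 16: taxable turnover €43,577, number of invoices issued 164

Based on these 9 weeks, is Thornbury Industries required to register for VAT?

Total taxable turnover: €52,016 + €41,464 + €31,194 + €47,584 + €20,458 + €51,803 + €10,709 + €33,103 + €43,577 = €331,908 (> €310,000).
Total number of invoices issued: 73 + 295 + 248 + 49 + 300 + 134 + 193 + 147 + 164 = 1,603 (≤ 1,700).
The test is 'or': at least one threshold is exceeded.

Yes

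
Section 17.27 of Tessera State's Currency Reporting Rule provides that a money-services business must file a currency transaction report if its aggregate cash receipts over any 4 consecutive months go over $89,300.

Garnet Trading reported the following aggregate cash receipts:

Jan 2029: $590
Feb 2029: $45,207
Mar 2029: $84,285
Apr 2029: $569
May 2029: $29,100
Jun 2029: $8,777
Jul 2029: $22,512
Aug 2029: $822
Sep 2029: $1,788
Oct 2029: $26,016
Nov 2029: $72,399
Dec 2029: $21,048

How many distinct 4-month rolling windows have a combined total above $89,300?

Jan 2029–Apr 2029: $590 + $45,207 + $84,285 + $569 = $130,651 (over)
Feb 2029–May 2029: $45,207 + $84,285 + $569 + $29,100 = $159,161 (over)
Mar 2029–Jun 2029: $84,285 + $569 + $29,100 + $8,777 = $122,731 (over)
Apr 2029–Jul 2029: $569 + $29,100 + $8,777 + $22,512 = $60,958 (under)
May 2029–Aug 2029: $29,100 + $8,777 + $22,512 + $822 = $61,211 (under)
Jun 2029–Sep 2029: $8,777 + $22,512 + $822 + $1,788 = $33,899 (under)
Jul 2029–Oct 2029: $22,512 + $822 + $1,788 + $26,016 = $51,138 (under)
Aug 2029–Nov 2029: $822 + $1,788 + $26,016 + $72,399 = $101,025 (over)
Sep 2029–Dec 2029: $1,788 + $26,016 + $72,399 + $21,048 = $121,251 (over)
5 windows exceed the threshold.

5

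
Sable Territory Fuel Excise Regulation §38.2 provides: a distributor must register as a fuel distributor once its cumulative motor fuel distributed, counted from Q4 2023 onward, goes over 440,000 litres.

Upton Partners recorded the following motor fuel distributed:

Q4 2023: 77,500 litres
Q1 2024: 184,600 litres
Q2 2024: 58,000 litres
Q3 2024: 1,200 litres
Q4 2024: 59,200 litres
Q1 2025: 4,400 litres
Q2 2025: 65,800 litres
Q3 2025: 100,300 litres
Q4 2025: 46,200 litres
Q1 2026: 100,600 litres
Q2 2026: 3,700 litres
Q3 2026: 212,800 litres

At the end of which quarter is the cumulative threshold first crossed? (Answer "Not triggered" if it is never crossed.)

Through Q4 2023: 77,500 litres
Through Q1 2024: 262,100 litres
Through Q2 2024: 320,100 litres
Through Q3 2024: 321,300 litres
Through Q4 2024: 380,500 litres
Through Q1 2025: 384,900 litres
Through Q2 2025: 450,700 litres ← exceeds threshold

Q2 2025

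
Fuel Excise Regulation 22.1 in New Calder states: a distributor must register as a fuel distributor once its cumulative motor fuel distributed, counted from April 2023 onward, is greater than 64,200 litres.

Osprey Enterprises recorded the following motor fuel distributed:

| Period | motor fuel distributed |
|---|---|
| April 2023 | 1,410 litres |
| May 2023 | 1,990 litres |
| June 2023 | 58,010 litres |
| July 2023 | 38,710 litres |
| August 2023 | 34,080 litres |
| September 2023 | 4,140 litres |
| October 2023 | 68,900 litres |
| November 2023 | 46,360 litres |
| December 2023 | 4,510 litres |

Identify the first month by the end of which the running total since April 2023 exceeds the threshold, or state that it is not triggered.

July 2023

Through April 2023: 1,410 litres
Through May 2023: 3,400 litres
Through June 2023: 61,410 litres
Through July 2023: 100,120 litres ← exceeds threshold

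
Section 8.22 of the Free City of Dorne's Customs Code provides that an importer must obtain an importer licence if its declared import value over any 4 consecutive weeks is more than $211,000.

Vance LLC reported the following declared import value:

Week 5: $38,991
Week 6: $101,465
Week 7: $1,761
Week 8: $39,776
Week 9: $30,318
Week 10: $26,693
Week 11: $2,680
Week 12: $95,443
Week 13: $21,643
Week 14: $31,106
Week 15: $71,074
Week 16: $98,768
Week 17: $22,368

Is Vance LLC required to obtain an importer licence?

Week 5–Week 8: $38,991 + $101,465 + $1,761 + $39,776 = $181,993 (under)
Week 6–Week 9: $101,465 + $1,761 + $39,776 + $30,318 = $173,320 (under)
Week 7–Week 10: $1,761 + $39,776 + $30,318 + $26,693 = $98,548 (under)
Week 8–Week 11: $39,776 + $30,318 + $26,693 + $2,680 = $99,467 (under)
Week 9–Week 12: $30,318 + $26,693 + $2,680 + $95,443 = $155,134 (under)
Week 10–Week 13: $26,693 + $2,680 + $95,443 + $21,643 = $146,459 (under)
Week 11–Week 14: $2,680 + $95,443 + $21,643 + $31,106 = $150,872 (under)
Week 12–Week 15: $95,443 + $21,643 + $31,106 + $71,074 = $219,266 (over)
Week 13–Week 16: $21,643 + $31,106 + $71,074 + $98,768 = $222,591 (over)
Week 14–Week 17: $31,106 + $71,074 + $98,768 + $22,368 = $223,316 (over)
At least one window exceeds $211,000.

Yes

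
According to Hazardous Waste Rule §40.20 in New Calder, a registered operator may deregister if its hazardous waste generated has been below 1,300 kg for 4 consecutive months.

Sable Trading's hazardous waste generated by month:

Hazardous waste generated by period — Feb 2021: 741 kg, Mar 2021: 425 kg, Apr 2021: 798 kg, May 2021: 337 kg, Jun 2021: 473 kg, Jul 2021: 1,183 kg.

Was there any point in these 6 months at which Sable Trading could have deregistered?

Months below 1,300 kg: Feb 2021, Mar 2021, Apr 2021, May 2021, Jun 2021, Jul 2021.
Longest run of consecutive months below the threshold: 6.
6 ≥ 4, so Sable Trading became eligible.

Yes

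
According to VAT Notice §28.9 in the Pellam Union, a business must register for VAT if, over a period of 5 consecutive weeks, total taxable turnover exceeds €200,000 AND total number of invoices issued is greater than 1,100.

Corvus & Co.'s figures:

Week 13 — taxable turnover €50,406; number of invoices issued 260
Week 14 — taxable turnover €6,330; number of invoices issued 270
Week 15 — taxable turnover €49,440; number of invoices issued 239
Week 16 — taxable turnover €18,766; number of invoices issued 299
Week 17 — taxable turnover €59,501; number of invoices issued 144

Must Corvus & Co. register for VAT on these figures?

Total taxable turnover: €50,406 + €6,330 + €49,440 + €18,766 + €59,501 = €184,443 (≤ €200,000).
Total number of invoices issued: 260 + 270 + 239 + 299 + 144 = 1,212 (> 1,100).
The test is 'and': the rule requires both, and at least one is not exceeded.

No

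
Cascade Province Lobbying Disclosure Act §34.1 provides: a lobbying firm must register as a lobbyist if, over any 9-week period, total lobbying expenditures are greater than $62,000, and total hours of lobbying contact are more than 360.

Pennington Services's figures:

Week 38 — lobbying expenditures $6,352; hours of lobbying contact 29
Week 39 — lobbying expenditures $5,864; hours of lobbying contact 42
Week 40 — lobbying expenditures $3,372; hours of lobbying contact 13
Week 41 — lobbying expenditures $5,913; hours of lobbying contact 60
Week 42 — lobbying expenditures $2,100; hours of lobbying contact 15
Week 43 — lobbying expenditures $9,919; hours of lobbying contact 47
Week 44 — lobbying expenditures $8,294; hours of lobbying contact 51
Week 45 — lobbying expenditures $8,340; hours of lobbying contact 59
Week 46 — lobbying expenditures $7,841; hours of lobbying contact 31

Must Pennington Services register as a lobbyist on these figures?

No

Total lobbying expenditures: $6,352 + $5,864 + $3,372 + $5,913 + $2,100 + $9,919 + $8,294 + $8,340 + $7,841 = $57,995 (≤ $62,000).
Total hours of lobbying contact: 29 + 42 + 13 + 60 + 15 + 47 + 51 + 59 + 31 = 347 (≤ 360).
The test is 'and': the rule requires both, and at least one is not exceeded.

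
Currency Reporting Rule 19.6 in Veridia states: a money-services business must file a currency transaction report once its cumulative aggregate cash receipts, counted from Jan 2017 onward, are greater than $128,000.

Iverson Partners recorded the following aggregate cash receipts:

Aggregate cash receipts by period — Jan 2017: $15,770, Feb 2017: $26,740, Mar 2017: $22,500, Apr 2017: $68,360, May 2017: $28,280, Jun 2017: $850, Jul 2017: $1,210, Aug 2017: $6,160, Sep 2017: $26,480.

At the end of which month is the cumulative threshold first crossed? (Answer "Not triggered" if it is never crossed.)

Apr 2017

Through Jan 2017: $15,770
Through Feb 2017: $42,510
Through Mar 2017: $65,010
Through Apr 2017: $133,370 ← exceeds threshold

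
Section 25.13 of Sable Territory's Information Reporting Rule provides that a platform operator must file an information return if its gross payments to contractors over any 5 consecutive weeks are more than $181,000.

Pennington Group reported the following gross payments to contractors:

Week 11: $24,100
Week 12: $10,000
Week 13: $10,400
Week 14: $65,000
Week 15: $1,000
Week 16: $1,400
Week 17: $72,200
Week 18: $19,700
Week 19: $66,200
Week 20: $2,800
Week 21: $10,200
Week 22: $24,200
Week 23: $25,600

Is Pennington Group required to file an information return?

No

Week 11–Week 15: $24,100 + $10,000 + $10,400 + $65,000 + $1,000 = $110,500 (under)
Week 12–Week 16: $10,000 + $10,400 + $65,000 + $1,000 + $1,400 = $87,800 (under)
Week 13–Week 17: $10,400 + $65,000 + $1,000 + $1,400 + $72,200 = $150,000 (under)
Week 14–Week 18: $65,000 + $1,000 + $1,400 + $72,200 + $19,700 = $159,300 (under)
Week 15–Week 19: $1,000 + $1,400 + $72,200 + $19,700 + $66,200 = $160,500 (under)
Week 16–Week 20: $1,400 + $72,200 + $19,700 + $66,200 + $2,800 = $162,300 (under)
Week 17–Week 21: $72,200 + $19,700 + $66,200 + $2,800 + $10,200 = $171,100 (under)
Week 18–Week 22: $19,700 + $66,200 + $2,800 + $10,200 + $24,200 = $123,100 (under)
Week 19–Week 23: $66,200 + $2,800 + $10,200 + $24,200 + $25,600 = $129,000 (under)
No window exceeds $181,000.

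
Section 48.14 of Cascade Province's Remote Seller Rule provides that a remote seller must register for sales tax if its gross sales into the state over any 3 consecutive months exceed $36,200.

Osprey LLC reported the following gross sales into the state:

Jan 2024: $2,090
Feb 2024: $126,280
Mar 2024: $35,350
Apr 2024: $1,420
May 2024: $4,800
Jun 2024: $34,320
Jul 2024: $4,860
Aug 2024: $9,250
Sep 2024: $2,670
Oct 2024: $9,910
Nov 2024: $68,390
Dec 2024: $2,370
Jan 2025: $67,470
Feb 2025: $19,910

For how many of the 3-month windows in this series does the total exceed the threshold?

10

Jan 2024–Mar 2024: $2,090 + $126,280 + $35,350 = $163,720 (over)
Feb 2024–Apr 2024: $126,280 + $35,350 + $1,420 = $163,050 (over)
Mar 2024–May 2024: $35,350 + $1,420 + $4,800 = $41,570 (over)
Apr 2024–Jun 2024: $1,420 + $4,800 + $34,320 = $40,540 (over)
May 2024–Jul 2024: $4,800 + $34,320 + $4,860 = $43,980 (over)
Jun 2024–Aug 2024: $34,320 + $4,860 + $9,250 = $48,430 (over)
Jul 2024–Sep 2024: $4,860 + $9,250 + $2,670 = $16,780 (under)
Aug 2024–Oct 2024: $9,250 + $2,670 + $9,910 = $21,830 (under)
Sep 2024–Nov 2024: $2,670 + $9,910 + $68,390 = $80,970 (over)
Oct 2024–Dec 2024: $9,910 + $68,390 + $2,370 = $80,670 (over)
Nov 2024–Jan 2025: $68,390 + $2,370 + $67,470 = $138,230 (over)
Dec 2024–Feb 2025: $2,370 + $67,470 + $19,910 = $89,750 (over)
10 windows exceed the threshold.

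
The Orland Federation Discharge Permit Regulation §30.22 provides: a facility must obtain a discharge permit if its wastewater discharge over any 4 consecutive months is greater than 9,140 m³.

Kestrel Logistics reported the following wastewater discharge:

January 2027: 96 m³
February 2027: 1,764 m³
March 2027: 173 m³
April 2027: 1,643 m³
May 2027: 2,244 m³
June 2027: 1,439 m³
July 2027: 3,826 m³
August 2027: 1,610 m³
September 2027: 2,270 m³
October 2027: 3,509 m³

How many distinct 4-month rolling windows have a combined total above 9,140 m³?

3

January 2027–April 2027: 96 m³ + 1,764 m³ + 173 m³ + 1,643 m³ = 3,676 m³ (under)
February 2027–May 2027: 1,764 m³ + 173 m³ + 1,643 m³ + 2,244 m³ = 5,824 m³ (under)
March 2027–June 2027: 173 m³ + 1,643 m³ + 2,244 m³ + 1,439 m³ = 5,499 m³ (under)
April 2027–July 2027: 1,643 m³ + 2,244 m³ + 1,439 m³ + 3,826 m³ = 9,152 m³ (over)
May 2027–August 2027: 2,244 m³ + 1,439 m³ + 3,826 m³ + 1,610 m³ = 9,119 m³ (under)
June 2027–September 2027: 1,439 m³ + 3,826 m³ + 1,610 m³ + 2,270 m³ = 9,145 m³ (over)
July 2027–October 2027: 3,826 m³ + 1,610 m³ + 2,270 m³ + 3,509 m³ = 11,215 m³ (over)
3 windows exceed the threshold.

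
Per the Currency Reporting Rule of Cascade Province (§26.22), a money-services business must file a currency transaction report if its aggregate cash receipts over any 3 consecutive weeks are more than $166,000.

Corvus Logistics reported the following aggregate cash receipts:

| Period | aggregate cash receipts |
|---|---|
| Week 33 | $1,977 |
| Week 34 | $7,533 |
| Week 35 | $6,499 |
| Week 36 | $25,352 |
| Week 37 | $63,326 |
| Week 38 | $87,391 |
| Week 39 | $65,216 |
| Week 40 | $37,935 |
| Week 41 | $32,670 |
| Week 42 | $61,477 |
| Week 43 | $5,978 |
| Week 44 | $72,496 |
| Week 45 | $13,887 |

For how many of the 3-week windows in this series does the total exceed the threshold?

Week 33–Week 35: $1,977 + $7,533 + $6,499 = $16,009 (under)
Week 34–Week 36: $7,533 + $6,499 + $25,352 = $39,384 (under)
Week 35–Week 37: $6,499 + $25,352 + $63,326 = $95,177 (under)
Week 36–Week 38: $25,352 + $63,326 + $87,391 = $176,069 (over)
Week 37–Week 39: $63,326 + $87,391 + $65,216 = $215,933 (over)
Week 38–Week 40: $87,391 + $65,216 + $37,935 = $190,542 (over)
Week 39–Week 41: $65,216 + $37,935 + $32,670 = $135,821 (under)
Week 40–Week 42: $37,935 + $32,670 + $61,477 = $132,082 (under)
Week 41–Week 43: $32,670 + $61,477 + $5,978 = $100,125 (under)
Week 42–Week 44: $61,477 + $5,978 + $72,496 = $139,951 (under)
Week 43–Week 45: $5,978 + $72,496 + $13,887 = $92,361 (under)
3 windows exceed the threshold.

3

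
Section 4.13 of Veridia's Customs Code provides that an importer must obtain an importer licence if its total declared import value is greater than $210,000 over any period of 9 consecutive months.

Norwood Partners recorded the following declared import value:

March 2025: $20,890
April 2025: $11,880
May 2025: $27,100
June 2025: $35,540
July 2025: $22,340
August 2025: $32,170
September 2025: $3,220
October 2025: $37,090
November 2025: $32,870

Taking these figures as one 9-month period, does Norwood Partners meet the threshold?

Yes

Total declared import value: $20,890 + $11,880 + $27,100 + $35,540 + $22,340 + $32,170 + $3,220 + $37,090 + $32,870 = $223,100.
$223,100 > $210,000, so the threshold is exceeded.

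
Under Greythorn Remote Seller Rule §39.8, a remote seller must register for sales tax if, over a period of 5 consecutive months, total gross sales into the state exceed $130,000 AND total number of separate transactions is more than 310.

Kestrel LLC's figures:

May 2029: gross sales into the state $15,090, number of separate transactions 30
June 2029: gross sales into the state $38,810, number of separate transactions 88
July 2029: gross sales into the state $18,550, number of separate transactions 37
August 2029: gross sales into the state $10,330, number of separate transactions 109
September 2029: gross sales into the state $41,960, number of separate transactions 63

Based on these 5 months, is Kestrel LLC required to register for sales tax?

No

Total gross sales into the state: $15,090 + $38,810 + $18,550 + $10,330 + $41,960 = $124,740 (≤ $130,000).
Total number of separate transactions: 30 + 88 + 37 + 109 + 63 = 327 (> 310).
The test is 'and': the rule requires both, and at least one is not exceeded.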